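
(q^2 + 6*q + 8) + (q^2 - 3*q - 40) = 2*q^2 + 3*q - 32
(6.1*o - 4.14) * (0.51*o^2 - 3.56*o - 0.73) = 3.111*o^3 - 23.8274*o^2 + 10.2854*o + 3.0222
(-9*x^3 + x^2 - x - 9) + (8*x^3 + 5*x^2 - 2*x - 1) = -x^3 + 6*x^2 - 3*x - 10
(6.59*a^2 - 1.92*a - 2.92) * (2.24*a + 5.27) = 14.7616*a^3 + 30.4285*a^2 - 16.6592*a - 15.3884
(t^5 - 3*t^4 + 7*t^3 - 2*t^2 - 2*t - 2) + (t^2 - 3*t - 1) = t^5 - 3*t^4 + 7*t^3 - t^2 - 5*t - 3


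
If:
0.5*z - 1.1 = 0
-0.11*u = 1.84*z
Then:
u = -36.80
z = 2.20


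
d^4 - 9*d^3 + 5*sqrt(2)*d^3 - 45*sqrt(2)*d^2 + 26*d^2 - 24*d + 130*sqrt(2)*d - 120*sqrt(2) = (d - 4)*(d - 3)*(d - 2)*(d + 5*sqrt(2))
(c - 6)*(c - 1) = c^2 - 7*c + 6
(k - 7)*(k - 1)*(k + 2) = k^3 - 6*k^2 - 9*k + 14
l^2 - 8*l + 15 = (l - 5)*(l - 3)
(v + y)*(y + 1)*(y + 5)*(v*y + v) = v^2*y^3 + 7*v^2*y^2 + 11*v^2*y + 5*v^2 + v*y^4 + 7*v*y^3 + 11*v*y^2 + 5*v*y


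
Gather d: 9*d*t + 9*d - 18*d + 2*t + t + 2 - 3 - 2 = d*(9*t - 9) + 3*t - 3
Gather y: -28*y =-28*y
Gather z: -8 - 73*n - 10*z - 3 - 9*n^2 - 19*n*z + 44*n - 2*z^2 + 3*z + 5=-9*n^2 - 29*n - 2*z^2 + z*(-19*n - 7) - 6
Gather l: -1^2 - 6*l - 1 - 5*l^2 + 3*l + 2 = -5*l^2 - 3*l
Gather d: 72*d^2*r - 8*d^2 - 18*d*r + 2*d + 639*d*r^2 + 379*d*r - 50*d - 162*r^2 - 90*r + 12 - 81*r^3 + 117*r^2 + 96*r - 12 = d^2*(72*r - 8) + d*(639*r^2 + 361*r - 48) - 81*r^3 - 45*r^2 + 6*r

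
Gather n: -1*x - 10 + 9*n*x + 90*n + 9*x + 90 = n*(9*x + 90) + 8*x + 80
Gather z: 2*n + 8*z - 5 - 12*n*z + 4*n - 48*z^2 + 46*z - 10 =6*n - 48*z^2 + z*(54 - 12*n) - 15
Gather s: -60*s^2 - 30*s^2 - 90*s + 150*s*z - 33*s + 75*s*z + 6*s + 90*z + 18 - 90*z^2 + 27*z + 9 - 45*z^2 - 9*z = -90*s^2 + s*(225*z - 117) - 135*z^2 + 108*z + 27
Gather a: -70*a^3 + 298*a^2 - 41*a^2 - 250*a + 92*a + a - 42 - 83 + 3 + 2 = -70*a^3 + 257*a^2 - 157*a - 120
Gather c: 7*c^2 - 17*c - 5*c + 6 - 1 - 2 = 7*c^2 - 22*c + 3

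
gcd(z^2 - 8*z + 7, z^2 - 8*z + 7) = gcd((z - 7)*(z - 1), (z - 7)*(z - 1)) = z^2 - 8*z + 7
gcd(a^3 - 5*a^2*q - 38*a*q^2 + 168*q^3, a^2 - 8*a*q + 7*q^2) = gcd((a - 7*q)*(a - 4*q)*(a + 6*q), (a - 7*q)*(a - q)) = -a + 7*q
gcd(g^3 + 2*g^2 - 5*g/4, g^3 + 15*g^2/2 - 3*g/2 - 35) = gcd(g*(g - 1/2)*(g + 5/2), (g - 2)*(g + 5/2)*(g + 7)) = g + 5/2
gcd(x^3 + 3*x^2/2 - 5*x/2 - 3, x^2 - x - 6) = x + 2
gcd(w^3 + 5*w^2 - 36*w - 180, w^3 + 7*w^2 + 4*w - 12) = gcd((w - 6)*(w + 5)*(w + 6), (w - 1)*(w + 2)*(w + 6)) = w + 6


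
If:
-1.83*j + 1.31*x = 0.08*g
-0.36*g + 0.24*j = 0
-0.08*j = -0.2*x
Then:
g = 0.00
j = 0.00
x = 0.00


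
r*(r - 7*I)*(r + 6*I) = r^3 - I*r^2 + 42*r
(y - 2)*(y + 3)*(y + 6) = y^3 + 7*y^2 - 36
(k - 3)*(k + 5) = k^2 + 2*k - 15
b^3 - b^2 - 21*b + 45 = (b - 3)^2*(b + 5)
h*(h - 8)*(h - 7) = h^3 - 15*h^2 + 56*h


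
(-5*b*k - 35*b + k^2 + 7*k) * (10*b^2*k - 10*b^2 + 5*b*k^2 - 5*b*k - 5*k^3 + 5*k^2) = -50*b^3*k^2 - 300*b^3*k + 350*b^3 - 15*b^2*k^3 - 90*b^2*k^2 + 105*b^2*k + 30*b*k^4 + 180*b*k^3 - 210*b*k^2 - 5*k^5 - 30*k^4 + 35*k^3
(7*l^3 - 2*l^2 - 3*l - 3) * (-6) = -42*l^3 + 12*l^2 + 18*l + 18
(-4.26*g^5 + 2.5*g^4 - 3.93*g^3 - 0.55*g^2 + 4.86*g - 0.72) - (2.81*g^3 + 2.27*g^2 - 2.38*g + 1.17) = -4.26*g^5 + 2.5*g^4 - 6.74*g^3 - 2.82*g^2 + 7.24*g - 1.89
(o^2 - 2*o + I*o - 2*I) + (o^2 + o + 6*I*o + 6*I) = 2*o^2 - o + 7*I*o + 4*I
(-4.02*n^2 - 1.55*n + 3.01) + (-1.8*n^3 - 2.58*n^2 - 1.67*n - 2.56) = -1.8*n^3 - 6.6*n^2 - 3.22*n + 0.45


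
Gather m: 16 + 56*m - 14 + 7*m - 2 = 63*m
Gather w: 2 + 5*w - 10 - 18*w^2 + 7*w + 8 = -18*w^2 + 12*w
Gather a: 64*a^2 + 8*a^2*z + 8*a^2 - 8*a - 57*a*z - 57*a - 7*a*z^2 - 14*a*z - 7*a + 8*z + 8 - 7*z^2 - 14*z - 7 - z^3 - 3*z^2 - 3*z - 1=a^2*(8*z + 72) + a*(-7*z^2 - 71*z - 72) - z^3 - 10*z^2 - 9*z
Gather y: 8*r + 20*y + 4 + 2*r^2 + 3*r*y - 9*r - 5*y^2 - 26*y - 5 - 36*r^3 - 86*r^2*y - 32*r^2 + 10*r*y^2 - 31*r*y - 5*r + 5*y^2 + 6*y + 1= -36*r^3 - 30*r^2 + 10*r*y^2 - 6*r + y*(-86*r^2 - 28*r)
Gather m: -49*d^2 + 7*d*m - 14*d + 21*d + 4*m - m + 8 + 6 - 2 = -49*d^2 + 7*d + m*(7*d + 3) + 12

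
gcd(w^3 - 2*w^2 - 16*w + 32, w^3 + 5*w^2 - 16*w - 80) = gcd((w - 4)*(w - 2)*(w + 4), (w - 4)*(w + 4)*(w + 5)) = w^2 - 16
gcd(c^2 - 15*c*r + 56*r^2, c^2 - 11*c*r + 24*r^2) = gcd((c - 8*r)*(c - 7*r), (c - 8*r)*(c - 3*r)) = -c + 8*r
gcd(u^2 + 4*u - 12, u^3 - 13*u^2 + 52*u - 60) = u - 2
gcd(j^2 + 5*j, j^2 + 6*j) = j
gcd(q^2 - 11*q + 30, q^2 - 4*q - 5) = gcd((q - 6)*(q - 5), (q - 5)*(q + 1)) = q - 5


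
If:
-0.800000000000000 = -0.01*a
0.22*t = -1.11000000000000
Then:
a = 80.00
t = -5.05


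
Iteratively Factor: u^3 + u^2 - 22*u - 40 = (u - 5)*(u^2 + 6*u + 8) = (u - 5)*(u + 2)*(u + 4)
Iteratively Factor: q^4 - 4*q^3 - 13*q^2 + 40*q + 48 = (q + 1)*(q^3 - 5*q^2 - 8*q + 48) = (q - 4)*(q + 1)*(q^2 - q - 12) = (q - 4)^2*(q + 1)*(q + 3)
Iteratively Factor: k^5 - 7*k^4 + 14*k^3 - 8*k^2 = (k - 4)*(k^4 - 3*k^3 + 2*k^2) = k*(k - 4)*(k^3 - 3*k^2 + 2*k) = k*(k - 4)*(k - 2)*(k^2 - k) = k^2*(k - 4)*(k - 2)*(k - 1)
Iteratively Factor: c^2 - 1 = (c + 1)*(c - 1)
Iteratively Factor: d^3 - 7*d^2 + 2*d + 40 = (d - 4)*(d^2 - 3*d - 10) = (d - 5)*(d - 4)*(d + 2)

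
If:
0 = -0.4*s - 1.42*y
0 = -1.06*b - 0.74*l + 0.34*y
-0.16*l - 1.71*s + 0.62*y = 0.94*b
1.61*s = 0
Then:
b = 0.00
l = 0.00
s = 0.00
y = 0.00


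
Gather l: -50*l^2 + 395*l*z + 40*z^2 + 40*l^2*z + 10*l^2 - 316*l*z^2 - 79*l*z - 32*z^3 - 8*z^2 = l^2*(40*z - 40) + l*(-316*z^2 + 316*z) - 32*z^3 + 32*z^2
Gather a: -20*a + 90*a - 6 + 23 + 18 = 70*a + 35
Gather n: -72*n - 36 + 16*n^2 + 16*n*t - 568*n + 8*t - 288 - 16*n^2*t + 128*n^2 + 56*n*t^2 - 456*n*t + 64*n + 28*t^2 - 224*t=n^2*(144 - 16*t) + n*(56*t^2 - 440*t - 576) + 28*t^2 - 216*t - 324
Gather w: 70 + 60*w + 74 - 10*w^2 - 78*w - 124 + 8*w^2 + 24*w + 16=-2*w^2 + 6*w + 36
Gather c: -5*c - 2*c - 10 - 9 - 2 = -7*c - 21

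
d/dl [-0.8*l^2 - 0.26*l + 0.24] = -1.6*l - 0.26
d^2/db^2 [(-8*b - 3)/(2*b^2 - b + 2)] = 2*(-(4*b - 1)^2*(8*b + 3) + 2*(24*b - 1)*(2*b^2 - b + 2))/(2*b^2 - b + 2)^3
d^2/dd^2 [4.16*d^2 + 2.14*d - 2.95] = 8.32000000000000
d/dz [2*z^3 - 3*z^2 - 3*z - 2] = 6*z^2 - 6*z - 3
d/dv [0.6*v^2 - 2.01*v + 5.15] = 1.2*v - 2.01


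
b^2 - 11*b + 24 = (b - 8)*(b - 3)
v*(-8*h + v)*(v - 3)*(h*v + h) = -8*h^2*v^3 + 16*h^2*v^2 + 24*h^2*v + h*v^4 - 2*h*v^3 - 3*h*v^2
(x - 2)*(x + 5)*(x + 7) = x^3 + 10*x^2 + 11*x - 70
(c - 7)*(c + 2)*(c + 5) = c^3 - 39*c - 70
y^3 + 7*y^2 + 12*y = y*(y + 3)*(y + 4)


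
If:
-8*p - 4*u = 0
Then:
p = -u/2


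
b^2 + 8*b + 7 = (b + 1)*(b + 7)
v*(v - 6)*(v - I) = v^3 - 6*v^2 - I*v^2 + 6*I*v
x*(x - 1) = x^2 - x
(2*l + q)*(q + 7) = 2*l*q + 14*l + q^2 + 7*q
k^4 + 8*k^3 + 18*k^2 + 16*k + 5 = (k + 1)^3*(k + 5)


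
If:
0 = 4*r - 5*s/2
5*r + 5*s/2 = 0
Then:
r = 0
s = 0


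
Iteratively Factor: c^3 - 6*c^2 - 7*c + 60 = (c + 3)*(c^2 - 9*c + 20) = (c - 4)*(c + 3)*(c - 5)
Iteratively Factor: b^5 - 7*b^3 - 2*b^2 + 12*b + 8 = (b - 2)*(b^4 + 2*b^3 - 3*b^2 - 8*b - 4) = (b - 2)*(b + 1)*(b^3 + b^2 - 4*b - 4) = (b - 2)*(b + 1)*(b + 2)*(b^2 - b - 2) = (b - 2)^2*(b + 1)*(b + 2)*(b + 1)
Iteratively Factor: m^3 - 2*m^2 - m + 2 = (m - 1)*(m^2 - m - 2) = (m - 2)*(m - 1)*(m + 1)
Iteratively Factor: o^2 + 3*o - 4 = (o - 1)*(o + 4)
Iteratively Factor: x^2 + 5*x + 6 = (x + 3)*(x + 2)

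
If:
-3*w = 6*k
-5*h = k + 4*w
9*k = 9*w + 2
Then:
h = 14/135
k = 2/27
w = -4/27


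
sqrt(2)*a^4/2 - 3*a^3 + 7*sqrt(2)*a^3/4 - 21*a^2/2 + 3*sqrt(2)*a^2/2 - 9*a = a*(a + 3/2)*(a - 3*sqrt(2))*(sqrt(2)*a/2 + sqrt(2))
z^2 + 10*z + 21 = (z + 3)*(z + 7)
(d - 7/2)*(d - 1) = d^2 - 9*d/2 + 7/2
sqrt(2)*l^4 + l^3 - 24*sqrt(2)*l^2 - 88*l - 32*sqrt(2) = (l - 4*sqrt(2))*(l + 2*sqrt(2))^2*(sqrt(2)*l + 1)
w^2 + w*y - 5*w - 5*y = (w - 5)*(w + y)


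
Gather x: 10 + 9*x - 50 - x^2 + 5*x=-x^2 + 14*x - 40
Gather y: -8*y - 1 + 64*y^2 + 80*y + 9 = 64*y^2 + 72*y + 8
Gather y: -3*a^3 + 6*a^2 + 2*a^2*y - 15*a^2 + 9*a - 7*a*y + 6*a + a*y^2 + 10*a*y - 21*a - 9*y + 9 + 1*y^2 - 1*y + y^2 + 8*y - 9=-3*a^3 - 9*a^2 - 6*a + y^2*(a + 2) + y*(2*a^2 + 3*a - 2)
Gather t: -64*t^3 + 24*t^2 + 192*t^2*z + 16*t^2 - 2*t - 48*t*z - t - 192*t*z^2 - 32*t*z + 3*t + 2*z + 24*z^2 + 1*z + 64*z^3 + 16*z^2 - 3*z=-64*t^3 + t^2*(192*z + 40) + t*(-192*z^2 - 80*z) + 64*z^3 + 40*z^2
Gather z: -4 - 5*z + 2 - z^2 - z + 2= -z^2 - 6*z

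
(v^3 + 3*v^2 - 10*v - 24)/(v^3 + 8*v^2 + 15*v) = (v^3 + 3*v^2 - 10*v - 24)/(v*(v^2 + 8*v + 15))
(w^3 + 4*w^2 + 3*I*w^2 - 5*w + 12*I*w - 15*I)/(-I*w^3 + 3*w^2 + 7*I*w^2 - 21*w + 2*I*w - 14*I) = (I*w^3 + w^2*(-3 + 4*I) - w*(12 + 5*I) + 15)/(w^3 + w^2*(-7 + 3*I) - w*(2 + 21*I) + 14)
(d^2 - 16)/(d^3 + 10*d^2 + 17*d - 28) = (d - 4)/(d^2 + 6*d - 7)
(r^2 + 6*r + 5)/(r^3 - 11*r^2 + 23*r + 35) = (r + 5)/(r^2 - 12*r + 35)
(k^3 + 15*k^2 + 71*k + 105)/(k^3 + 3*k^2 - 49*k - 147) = (k + 5)/(k - 7)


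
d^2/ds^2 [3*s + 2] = 0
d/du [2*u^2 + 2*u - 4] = 4*u + 2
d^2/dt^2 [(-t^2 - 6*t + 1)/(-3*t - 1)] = -52/(27*t^3 + 27*t^2 + 9*t + 1)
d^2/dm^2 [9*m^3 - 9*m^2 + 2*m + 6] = 54*m - 18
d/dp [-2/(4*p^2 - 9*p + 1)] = 2*(8*p - 9)/(4*p^2 - 9*p + 1)^2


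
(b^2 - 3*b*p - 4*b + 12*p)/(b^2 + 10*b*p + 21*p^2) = (b^2 - 3*b*p - 4*b + 12*p)/(b^2 + 10*b*p + 21*p^2)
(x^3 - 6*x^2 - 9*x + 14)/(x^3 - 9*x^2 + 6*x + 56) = (x - 1)/(x - 4)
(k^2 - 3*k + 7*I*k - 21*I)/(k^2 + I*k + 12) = (k^2 + k*(-3 + 7*I) - 21*I)/(k^2 + I*k + 12)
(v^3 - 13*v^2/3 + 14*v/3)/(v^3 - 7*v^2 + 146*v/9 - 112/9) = 3*v/(3*v - 8)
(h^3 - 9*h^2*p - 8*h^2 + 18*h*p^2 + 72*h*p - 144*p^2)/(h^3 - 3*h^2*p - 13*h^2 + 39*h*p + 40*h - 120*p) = (h - 6*p)/(h - 5)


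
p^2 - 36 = (p - 6)*(p + 6)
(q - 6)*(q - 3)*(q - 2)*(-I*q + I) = -I*q^4 + 12*I*q^3 - 47*I*q^2 + 72*I*q - 36*I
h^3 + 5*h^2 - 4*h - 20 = (h - 2)*(h + 2)*(h + 5)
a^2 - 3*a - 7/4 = (a - 7/2)*(a + 1/2)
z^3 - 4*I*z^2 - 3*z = z*(z - 3*I)*(z - I)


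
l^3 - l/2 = l*(l - sqrt(2)/2)*(l + sqrt(2)/2)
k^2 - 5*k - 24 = (k - 8)*(k + 3)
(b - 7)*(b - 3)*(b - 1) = b^3 - 11*b^2 + 31*b - 21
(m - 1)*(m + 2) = m^2 + m - 2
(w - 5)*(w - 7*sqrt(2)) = w^2 - 7*sqrt(2)*w - 5*w + 35*sqrt(2)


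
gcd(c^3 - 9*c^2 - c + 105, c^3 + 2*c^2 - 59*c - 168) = c + 3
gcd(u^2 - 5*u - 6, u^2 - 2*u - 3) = u + 1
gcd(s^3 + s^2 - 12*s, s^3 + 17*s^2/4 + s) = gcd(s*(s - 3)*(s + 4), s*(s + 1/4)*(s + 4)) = s^2 + 4*s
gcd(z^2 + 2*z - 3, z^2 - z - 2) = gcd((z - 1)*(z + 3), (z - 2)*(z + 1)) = 1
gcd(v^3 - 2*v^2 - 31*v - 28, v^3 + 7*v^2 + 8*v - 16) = v + 4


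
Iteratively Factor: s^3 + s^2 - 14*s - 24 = (s + 3)*(s^2 - 2*s - 8) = (s + 2)*(s + 3)*(s - 4)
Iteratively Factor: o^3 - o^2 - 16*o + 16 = (o - 4)*(o^2 + 3*o - 4) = (o - 4)*(o - 1)*(o + 4)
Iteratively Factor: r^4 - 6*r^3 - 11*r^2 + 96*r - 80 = (r - 1)*(r^3 - 5*r^2 - 16*r + 80) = (r - 1)*(r + 4)*(r^2 - 9*r + 20) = (r - 4)*(r - 1)*(r + 4)*(r - 5)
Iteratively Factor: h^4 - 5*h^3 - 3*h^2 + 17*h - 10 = (h + 2)*(h^3 - 7*h^2 + 11*h - 5) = (h - 1)*(h + 2)*(h^2 - 6*h + 5) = (h - 5)*(h - 1)*(h + 2)*(h - 1)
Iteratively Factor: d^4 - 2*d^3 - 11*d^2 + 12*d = (d + 3)*(d^3 - 5*d^2 + 4*d) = d*(d + 3)*(d^2 - 5*d + 4) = d*(d - 1)*(d + 3)*(d - 4)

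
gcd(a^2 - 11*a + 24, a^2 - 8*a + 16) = 1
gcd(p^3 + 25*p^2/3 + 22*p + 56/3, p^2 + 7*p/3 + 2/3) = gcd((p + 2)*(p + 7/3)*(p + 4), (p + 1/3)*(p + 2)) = p + 2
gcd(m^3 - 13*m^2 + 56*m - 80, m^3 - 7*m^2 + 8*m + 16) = m^2 - 8*m + 16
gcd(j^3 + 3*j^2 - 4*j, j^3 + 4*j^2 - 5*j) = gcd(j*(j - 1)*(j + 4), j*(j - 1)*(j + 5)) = j^2 - j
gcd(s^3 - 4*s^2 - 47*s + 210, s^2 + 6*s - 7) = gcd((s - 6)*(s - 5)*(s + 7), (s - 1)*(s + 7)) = s + 7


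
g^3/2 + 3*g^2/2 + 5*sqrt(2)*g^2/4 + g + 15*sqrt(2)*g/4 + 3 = (g/2 + sqrt(2))*(g + 3)*(g + sqrt(2)/2)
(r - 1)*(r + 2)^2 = r^3 + 3*r^2 - 4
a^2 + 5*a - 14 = (a - 2)*(a + 7)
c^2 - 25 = (c - 5)*(c + 5)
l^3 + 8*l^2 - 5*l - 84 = (l - 3)*(l + 4)*(l + 7)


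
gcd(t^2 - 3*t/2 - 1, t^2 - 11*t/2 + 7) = t - 2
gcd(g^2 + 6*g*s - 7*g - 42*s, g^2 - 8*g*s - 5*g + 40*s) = 1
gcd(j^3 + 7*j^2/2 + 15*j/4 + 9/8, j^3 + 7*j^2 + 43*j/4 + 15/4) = j^2 + 2*j + 3/4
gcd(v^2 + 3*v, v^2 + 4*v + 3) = v + 3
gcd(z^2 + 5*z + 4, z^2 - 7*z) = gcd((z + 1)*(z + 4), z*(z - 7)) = 1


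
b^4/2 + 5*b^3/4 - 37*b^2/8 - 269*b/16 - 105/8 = (b/2 + 1)*(b - 7/2)*(b + 3/2)*(b + 5/2)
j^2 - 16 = (j - 4)*(j + 4)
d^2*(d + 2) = d^3 + 2*d^2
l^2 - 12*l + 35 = (l - 7)*(l - 5)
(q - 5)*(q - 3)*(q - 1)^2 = q^4 - 10*q^3 + 32*q^2 - 38*q + 15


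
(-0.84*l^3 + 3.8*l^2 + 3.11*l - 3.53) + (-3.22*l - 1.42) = -0.84*l^3 + 3.8*l^2 - 0.11*l - 4.95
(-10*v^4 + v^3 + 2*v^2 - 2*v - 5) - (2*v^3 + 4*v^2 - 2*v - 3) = -10*v^4 - v^3 - 2*v^2 - 2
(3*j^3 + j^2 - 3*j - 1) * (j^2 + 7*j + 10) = 3*j^5 + 22*j^4 + 34*j^3 - 12*j^2 - 37*j - 10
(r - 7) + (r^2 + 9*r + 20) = r^2 + 10*r + 13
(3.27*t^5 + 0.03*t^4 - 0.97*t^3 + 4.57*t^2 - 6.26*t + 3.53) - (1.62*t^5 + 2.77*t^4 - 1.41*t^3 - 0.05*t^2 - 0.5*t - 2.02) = 1.65*t^5 - 2.74*t^4 + 0.44*t^3 + 4.62*t^2 - 5.76*t + 5.55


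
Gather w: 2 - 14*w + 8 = 10 - 14*w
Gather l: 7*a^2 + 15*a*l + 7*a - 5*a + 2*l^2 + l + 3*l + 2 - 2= 7*a^2 + 2*a + 2*l^2 + l*(15*a + 4)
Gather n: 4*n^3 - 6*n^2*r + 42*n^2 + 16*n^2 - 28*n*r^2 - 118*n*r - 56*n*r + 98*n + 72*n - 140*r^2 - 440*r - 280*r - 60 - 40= 4*n^3 + n^2*(58 - 6*r) + n*(-28*r^2 - 174*r + 170) - 140*r^2 - 720*r - 100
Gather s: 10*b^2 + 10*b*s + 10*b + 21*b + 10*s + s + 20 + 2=10*b^2 + 31*b + s*(10*b + 11) + 22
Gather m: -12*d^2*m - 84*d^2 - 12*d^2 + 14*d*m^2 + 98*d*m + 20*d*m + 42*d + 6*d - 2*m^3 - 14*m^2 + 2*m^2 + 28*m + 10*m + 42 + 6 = -96*d^2 + 48*d - 2*m^3 + m^2*(14*d - 12) + m*(-12*d^2 + 118*d + 38) + 48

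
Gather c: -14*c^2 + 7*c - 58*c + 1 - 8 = -14*c^2 - 51*c - 7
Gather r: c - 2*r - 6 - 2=c - 2*r - 8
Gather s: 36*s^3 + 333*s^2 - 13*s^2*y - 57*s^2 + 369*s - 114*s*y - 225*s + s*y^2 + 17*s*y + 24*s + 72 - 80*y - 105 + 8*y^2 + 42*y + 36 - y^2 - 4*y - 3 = 36*s^3 + s^2*(276 - 13*y) + s*(y^2 - 97*y + 168) + 7*y^2 - 42*y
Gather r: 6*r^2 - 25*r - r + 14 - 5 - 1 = 6*r^2 - 26*r + 8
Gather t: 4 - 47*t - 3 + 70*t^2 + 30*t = 70*t^2 - 17*t + 1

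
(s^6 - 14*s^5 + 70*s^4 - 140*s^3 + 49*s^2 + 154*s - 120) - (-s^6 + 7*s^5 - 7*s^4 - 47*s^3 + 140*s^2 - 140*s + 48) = 2*s^6 - 21*s^5 + 77*s^4 - 93*s^3 - 91*s^2 + 294*s - 168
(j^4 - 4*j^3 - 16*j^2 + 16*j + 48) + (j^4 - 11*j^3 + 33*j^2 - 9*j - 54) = 2*j^4 - 15*j^3 + 17*j^2 + 7*j - 6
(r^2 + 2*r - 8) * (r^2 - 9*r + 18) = r^4 - 7*r^3 - 8*r^2 + 108*r - 144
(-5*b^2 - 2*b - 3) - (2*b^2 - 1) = -7*b^2 - 2*b - 2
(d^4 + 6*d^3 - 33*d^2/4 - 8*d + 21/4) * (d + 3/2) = d^5 + 15*d^4/2 + 3*d^3/4 - 163*d^2/8 - 27*d/4 + 63/8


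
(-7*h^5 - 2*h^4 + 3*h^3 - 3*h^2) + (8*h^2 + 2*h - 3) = -7*h^5 - 2*h^4 + 3*h^3 + 5*h^2 + 2*h - 3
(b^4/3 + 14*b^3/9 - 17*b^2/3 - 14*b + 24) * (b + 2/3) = b^5/3 + 16*b^4/9 - 125*b^3/27 - 160*b^2/9 + 44*b/3 + 16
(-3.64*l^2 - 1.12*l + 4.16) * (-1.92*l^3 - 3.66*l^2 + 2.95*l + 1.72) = 6.9888*l^5 + 15.4728*l^4 - 14.626*l^3 - 24.7904*l^2 + 10.3456*l + 7.1552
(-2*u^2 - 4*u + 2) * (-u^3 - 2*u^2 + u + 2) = 2*u^5 + 8*u^4 + 4*u^3 - 12*u^2 - 6*u + 4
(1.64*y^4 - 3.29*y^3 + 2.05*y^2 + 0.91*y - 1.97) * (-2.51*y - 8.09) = -4.1164*y^5 - 5.0097*y^4 + 21.4706*y^3 - 18.8686*y^2 - 2.4172*y + 15.9373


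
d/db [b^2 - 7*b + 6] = 2*b - 7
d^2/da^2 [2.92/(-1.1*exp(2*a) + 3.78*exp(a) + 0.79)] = (2.92*(2.2*exp(a) - 3.78)*(4.4*exp(a) - 7.56)*exp(a) + (12.848*exp(a) - 11.0376)*(-1.1*exp(2*a) + 3.78*exp(a) + 0.79))*exp(a)/(-1.1*exp(2*a) + 3.78*exp(a) + 0.79)^3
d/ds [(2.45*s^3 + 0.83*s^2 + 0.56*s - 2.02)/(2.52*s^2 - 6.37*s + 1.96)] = (6.174*s^4 - 31.213*s^3 + 7.7077*s^2 + 13.4344*s - 11.7698)/(6.3504*s^4 - 32.1048*s^3 + 50.4553*s^2 - 24.9704*s + 3.8416)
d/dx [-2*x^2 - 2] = -4*x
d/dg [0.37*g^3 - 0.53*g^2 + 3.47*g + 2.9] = 1.11*g^2 - 1.06*g + 3.47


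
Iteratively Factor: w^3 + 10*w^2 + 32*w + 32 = (w + 2)*(w^2 + 8*w + 16) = (w + 2)*(w + 4)*(w + 4)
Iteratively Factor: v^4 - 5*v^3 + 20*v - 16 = (v - 2)*(v^3 - 3*v^2 - 6*v + 8) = (v - 2)*(v + 2)*(v^2 - 5*v + 4) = (v - 4)*(v - 2)*(v + 2)*(v - 1)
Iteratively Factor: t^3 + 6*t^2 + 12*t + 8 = (t + 2)*(t^2 + 4*t + 4) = (t + 2)^2*(t + 2)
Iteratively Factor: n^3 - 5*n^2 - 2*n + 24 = (n - 3)*(n^2 - 2*n - 8) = (n - 4)*(n - 3)*(n + 2)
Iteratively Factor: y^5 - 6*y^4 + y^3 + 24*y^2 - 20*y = (y + 2)*(y^4 - 8*y^3 + 17*y^2 - 10*y) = (y - 1)*(y + 2)*(y^3 - 7*y^2 + 10*y) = (y - 5)*(y - 1)*(y + 2)*(y^2 - 2*y) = y*(y - 5)*(y - 1)*(y + 2)*(y - 2)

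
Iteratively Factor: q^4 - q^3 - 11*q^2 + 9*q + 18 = (q + 3)*(q^3 - 4*q^2 + q + 6) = (q - 3)*(q + 3)*(q^2 - q - 2) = (q - 3)*(q + 1)*(q + 3)*(q - 2)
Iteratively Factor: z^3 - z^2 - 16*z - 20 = (z + 2)*(z^2 - 3*z - 10) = (z + 2)^2*(z - 5)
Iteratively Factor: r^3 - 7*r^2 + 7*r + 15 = (r + 1)*(r^2 - 8*r + 15) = (r - 5)*(r + 1)*(r - 3)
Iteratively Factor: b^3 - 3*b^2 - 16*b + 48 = (b - 3)*(b^2 - 16) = (b - 4)*(b - 3)*(b + 4)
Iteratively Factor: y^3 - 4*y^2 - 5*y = (y - 5)*(y^2 + y) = (y - 5)*(y + 1)*(y)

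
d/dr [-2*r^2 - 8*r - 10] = -4*r - 8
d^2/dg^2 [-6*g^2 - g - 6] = -12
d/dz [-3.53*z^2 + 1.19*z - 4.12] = 1.19 - 7.06*z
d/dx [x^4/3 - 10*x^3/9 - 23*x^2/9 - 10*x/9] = 4*x^3/3 - 10*x^2/3 - 46*x/9 - 10/9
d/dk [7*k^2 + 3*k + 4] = 14*k + 3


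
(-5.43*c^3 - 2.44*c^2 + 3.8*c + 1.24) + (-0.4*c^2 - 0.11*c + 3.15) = -5.43*c^3 - 2.84*c^2 + 3.69*c + 4.39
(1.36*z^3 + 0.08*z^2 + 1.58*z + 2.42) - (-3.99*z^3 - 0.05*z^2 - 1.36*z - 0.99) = 5.35*z^3 + 0.13*z^2 + 2.94*z + 3.41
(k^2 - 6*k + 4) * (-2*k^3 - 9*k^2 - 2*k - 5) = -2*k^5 + 3*k^4 + 44*k^3 - 29*k^2 + 22*k - 20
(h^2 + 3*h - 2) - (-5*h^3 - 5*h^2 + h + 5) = 5*h^3 + 6*h^2 + 2*h - 7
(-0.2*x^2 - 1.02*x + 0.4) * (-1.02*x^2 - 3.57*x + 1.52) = 0.204*x^4 + 1.7544*x^3 + 2.9294*x^2 - 2.9784*x + 0.608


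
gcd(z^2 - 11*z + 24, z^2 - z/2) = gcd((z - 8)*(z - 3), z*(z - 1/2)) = 1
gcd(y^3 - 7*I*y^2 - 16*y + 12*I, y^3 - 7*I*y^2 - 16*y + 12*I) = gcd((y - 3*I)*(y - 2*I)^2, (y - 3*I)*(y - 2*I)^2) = y^3 - 7*I*y^2 - 16*y + 12*I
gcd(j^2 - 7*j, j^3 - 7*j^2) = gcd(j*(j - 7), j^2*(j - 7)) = j^2 - 7*j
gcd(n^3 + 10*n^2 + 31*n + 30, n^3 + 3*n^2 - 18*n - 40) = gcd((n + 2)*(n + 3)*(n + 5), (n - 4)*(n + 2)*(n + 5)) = n^2 + 7*n + 10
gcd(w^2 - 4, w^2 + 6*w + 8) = w + 2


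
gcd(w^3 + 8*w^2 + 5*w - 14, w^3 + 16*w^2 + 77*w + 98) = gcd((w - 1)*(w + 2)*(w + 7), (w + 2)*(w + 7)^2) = w^2 + 9*w + 14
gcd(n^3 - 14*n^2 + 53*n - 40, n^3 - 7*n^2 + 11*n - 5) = n^2 - 6*n + 5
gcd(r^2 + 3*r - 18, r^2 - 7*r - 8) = 1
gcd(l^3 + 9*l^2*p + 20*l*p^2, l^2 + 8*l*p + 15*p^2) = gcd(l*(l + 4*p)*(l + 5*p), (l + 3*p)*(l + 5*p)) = l + 5*p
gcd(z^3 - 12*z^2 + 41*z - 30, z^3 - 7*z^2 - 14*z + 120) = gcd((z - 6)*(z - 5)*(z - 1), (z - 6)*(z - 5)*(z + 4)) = z^2 - 11*z + 30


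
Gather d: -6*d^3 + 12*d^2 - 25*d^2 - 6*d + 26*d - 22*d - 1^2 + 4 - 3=-6*d^3 - 13*d^2 - 2*d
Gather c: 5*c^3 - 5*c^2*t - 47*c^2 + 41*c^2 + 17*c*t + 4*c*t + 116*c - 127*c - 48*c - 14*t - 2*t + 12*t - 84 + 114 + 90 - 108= 5*c^3 + c^2*(-5*t - 6) + c*(21*t - 59) - 4*t + 12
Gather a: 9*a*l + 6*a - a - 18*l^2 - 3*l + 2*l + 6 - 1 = a*(9*l + 5) - 18*l^2 - l + 5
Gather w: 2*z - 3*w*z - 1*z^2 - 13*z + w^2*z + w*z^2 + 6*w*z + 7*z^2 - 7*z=w^2*z + w*(z^2 + 3*z) + 6*z^2 - 18*z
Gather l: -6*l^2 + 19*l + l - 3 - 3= -6*l^2 + 20*l - 6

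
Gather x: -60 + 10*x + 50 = 10*x - 10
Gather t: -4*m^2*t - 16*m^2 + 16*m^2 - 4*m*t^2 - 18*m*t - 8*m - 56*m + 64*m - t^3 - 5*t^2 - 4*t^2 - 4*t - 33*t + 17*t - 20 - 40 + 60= -t^3 + t^2*(-4*m - 9) + t*(-4*m^2 - 18*m - 20)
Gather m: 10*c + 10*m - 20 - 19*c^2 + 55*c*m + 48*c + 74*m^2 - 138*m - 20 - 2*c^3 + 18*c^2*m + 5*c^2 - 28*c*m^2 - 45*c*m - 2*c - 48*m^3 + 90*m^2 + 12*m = -2*c^3 - 14*c^2 + 56*c - 48*m^3 + m^2*(164 - 28*c) + m*(18*c^2 + 10*c - 116) - 40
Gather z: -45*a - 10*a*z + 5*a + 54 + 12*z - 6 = -40*a + z*(12 - 10*a) + 48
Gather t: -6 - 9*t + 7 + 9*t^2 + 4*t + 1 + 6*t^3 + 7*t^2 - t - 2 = 6*t^3 + 16*t^2 - 6*t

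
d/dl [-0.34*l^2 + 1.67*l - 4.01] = 1.67 - 0.68*l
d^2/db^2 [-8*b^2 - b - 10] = -16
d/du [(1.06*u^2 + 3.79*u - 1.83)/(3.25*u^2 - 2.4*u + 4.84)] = (-14.8615*u^2 + 22.1558*u + 13.9516)/(10.5625*u^4 - 15.6*u^3 + 37.22*u^2 - 23.232*u + 23.4256)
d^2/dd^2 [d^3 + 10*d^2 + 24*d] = 6*d + 20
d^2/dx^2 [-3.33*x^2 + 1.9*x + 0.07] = -6.66000000000000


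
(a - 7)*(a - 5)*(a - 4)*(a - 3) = a^4 - 19*a^3 + 131*a^2 - 389*a + 420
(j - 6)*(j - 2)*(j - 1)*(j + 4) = j^4 - 5*j^3 - 16*j^2 + 68*j - 48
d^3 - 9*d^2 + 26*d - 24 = (d - 4)*(d - 3)*(d - 2)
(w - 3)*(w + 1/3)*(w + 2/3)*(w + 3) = w^4 + w^3 - 79*w^2/9 - 9*w - 2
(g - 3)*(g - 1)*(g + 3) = g^3 - g^2 - 9*g + 9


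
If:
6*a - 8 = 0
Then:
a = 4/3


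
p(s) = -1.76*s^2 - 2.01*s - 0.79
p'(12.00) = -44.25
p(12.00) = -278.35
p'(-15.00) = 50.79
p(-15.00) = -366.64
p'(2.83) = -11.97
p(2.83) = -20.57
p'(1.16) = -6.09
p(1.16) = -5.49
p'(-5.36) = 16.86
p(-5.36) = -40.58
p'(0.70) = -4.47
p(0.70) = -3.06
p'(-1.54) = 3.41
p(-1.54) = -1.87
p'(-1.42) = 2.99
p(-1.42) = -1.48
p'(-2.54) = 6.93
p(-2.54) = -7.04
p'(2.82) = -11.94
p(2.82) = -20.45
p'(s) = -3.52*s - 2.01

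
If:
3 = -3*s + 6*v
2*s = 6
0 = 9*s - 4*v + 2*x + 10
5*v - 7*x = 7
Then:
No Solution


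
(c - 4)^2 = c^2 - 8*c + 16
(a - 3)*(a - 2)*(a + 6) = a^3 + a^2 - 24*a + 36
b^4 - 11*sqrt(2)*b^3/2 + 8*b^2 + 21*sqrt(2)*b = b*(b - 7*sqrt(2)/2)*(b - 3*sqrt(2))*(b + sqrt(2))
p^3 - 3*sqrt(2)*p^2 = p^2*(p - 3*sqrt(2))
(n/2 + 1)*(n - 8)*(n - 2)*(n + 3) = n^4/2 - 5*n^3/2 - 14*n^2 + 10*n + 48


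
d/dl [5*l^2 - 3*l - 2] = 10*l - 3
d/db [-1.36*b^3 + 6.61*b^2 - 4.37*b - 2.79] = -4.08*b^2 + 13.22*b - 4.37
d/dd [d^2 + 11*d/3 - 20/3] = 2*d + 11/3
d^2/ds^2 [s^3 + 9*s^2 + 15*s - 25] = 6*s + 18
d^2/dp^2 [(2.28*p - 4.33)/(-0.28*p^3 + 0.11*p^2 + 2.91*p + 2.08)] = (-1.072512*p^5 + 4.495008*p^4 - 5.904488*p^3 - 36.78861*p^2 + 26.576934*p + 98.953106)/(0.021952*p^9 - 0.025872*p^8 - 0.674268*p^7 + 0.047221*p^6 + 7.391955*p^5 + 7.298727*p^4 - 25.002843*p^3 - 54.268656*p^2 - 37.769472*p - 8.998912)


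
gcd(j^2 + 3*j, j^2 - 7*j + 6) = 1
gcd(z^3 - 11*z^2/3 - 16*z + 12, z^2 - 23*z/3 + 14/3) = z - 2/3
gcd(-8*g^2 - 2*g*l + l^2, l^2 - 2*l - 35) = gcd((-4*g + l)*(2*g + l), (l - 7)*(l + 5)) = 1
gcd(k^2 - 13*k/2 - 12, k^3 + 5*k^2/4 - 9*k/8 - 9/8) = k + 3/2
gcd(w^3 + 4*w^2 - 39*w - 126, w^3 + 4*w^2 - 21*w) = w + 7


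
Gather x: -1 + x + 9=x + 8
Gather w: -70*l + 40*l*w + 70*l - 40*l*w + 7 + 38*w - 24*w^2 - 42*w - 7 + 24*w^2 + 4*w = 0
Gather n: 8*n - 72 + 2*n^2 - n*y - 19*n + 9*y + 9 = 2*n^2 + n*(-y - 11) + 9*y - 63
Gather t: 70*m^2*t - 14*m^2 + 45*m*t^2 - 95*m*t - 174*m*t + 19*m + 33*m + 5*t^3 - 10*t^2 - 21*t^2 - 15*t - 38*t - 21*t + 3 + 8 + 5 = -14*m^2 + 52*m + 5*t^3 + t^2*(45*m - 31) + t*(70*m^2 - 269*m - 74) + 16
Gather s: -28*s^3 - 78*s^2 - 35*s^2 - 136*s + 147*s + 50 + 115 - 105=-28*s^3 - 113*s^2 + 11*s + 60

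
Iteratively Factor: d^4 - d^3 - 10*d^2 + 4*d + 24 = (d - 3)*(d^3 + 2*d^2 - 4*d - 8) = (d - 3)*(d + 2)*(d^2 - 4) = (d - 3)*(d + 2)^2*(d - 2)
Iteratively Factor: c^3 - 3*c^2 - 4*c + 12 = (c - 2)*(c^2 - c - 6) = (c - 3)*(c - 2)*(c + 2)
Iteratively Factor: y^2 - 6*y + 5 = (y - 5)*(y - 1)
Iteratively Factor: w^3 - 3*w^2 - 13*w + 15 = (w + 3)*(w^2 - 6*w + 5) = (w - 1)*(w + 3)*(w - 5)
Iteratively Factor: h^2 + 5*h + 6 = (h + 2)*(h + 3)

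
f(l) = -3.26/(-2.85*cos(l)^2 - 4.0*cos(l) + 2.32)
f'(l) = -3.26*(-5.7*sin(l)*cos(l) - 4.0*sin(l))/(-2.85*cos(l)^2 - 4.0*cos(l) + 2.32)^2 = (18.582*cos(l) + 13.04)*sin(l)/(2.85*cos(l)^2 + 4.0*cos(l) - 2.32)^2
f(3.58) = -0.90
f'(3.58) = 0.12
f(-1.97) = -0.95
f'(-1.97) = -0.45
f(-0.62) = 1.15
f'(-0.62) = -2.05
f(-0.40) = 0.86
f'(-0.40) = -0.82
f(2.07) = -0.91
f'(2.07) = 0.28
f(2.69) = -0.90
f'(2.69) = -0.12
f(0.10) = 0.73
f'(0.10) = 0.16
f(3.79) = -0.88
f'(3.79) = 0.08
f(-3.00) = -0.93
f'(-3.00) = 0.06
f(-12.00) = 1.06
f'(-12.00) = 1.62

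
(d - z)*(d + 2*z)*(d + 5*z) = d^3 + 6*d^2*z + 3*d*z^2 - 10*z^3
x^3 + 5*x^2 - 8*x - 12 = (x - 2)*(x + 1)*(x + 6)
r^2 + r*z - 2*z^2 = (r - z)*(r + 2*z)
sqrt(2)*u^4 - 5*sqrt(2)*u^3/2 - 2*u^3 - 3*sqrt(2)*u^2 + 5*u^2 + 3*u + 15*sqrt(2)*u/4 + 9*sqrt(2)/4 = (u - 3)*(u - 3*sqrt(2)/2)*(u + sqrt(2)/2)*(sqrt(2)*u + sqrt(2)/2)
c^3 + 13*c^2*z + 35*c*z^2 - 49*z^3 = (c - z)*(c + 7*z)^2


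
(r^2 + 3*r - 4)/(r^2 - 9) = (r^2 + 3*r - 4)/(r^2 - 9)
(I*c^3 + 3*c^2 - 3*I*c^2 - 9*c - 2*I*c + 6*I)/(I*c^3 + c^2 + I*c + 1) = (c^2 - c*(3 + 2*I) + 6*I)/(c^2 + 1)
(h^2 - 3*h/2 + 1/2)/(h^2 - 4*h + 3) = (h - 1/2)/(h - 3)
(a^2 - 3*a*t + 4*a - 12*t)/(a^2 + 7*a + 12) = (a - 3*t)/(a + 3)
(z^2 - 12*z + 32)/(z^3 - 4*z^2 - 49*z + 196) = (z - 8)/(z^2 - 49)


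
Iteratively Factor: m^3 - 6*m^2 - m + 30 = (m + 2)*(m^2 - 8*m + 15) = (m - 5)*(m + 2)*(m - 3)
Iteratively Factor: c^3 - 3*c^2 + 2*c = (c - 1)*(c^2 - 2*c) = (c - 2)*(c - 1)*(c)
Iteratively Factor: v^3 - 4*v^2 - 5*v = (v)*(v^2 - 4*v - 5) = v*(v + 1)*(v - 5)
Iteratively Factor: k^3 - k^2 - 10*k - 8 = (k - 4)*(k^2 + 3*k + 2) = (k - 4)*(k + 1)*(k + 2)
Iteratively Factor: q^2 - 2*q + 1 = (q - 1)*(q - 1)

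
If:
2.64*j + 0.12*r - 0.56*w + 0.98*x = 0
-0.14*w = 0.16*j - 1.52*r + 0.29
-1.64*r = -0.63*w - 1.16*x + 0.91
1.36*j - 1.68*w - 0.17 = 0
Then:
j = -0.57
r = 0.08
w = -0.56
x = 1.20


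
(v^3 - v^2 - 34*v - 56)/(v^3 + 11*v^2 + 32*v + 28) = (v^2 - 3*v - 28)/(v^2 + 9*v + 14)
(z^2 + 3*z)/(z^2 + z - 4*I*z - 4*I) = z*(z + 3)/(z^2 + z - 4*I*z - 4*I)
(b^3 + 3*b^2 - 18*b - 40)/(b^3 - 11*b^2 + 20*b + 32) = (b^2 + 7*b + 10)/(b^2 - 7*b - 8)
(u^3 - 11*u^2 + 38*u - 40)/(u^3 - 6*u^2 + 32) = (u^2 - 7*u + 10)/(u^2 - 2*u - 8)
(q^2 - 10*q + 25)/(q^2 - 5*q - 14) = (-q^2 + 10*q - 25)/(-q^2 + 5*q + 14)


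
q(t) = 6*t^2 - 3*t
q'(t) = 12*t - 3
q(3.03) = 46.00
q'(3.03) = 33.36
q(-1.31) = 14.23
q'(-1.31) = -18.72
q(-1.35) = 14.98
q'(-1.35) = -19.20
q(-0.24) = 1.07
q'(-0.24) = -5.88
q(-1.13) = 11.05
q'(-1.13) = -16.56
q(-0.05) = 0.16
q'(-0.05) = -3.60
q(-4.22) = 119.51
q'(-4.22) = -53.64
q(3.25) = 53.62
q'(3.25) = 36.00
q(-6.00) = 234.00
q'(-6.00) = -75.00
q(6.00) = 198.00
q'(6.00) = 69.00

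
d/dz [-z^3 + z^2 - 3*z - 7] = -3*z^2 + 2*z - 3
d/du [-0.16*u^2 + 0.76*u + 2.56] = 0.76 - 0.32*u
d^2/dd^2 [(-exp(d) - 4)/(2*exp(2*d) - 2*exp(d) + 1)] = (-4*exp(4*d) - 68*exp(3*d) + 60*exp(2*d) + 14*exp(d) - 9)*exp(d)/(8*exp(6*d) - 24*exp(5*d) + 36*exp(4*d) - 32*exp(3*d) + 18*exp(2*d) - 6*exp(d) + 1)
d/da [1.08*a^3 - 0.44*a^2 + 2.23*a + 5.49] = 3.24*a^2 - 0.88*a + 2.23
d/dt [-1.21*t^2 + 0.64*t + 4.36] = 0.64 - 2.42*t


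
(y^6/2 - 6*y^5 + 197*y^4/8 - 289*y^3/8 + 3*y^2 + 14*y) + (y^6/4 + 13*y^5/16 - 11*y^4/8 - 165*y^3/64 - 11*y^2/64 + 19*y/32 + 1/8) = 3*y^6/4 - 83*y^5/16 + 93*y^4/4 - 2477*y^3/64 + 181*y^2/64 + 467*y/32 + 1/8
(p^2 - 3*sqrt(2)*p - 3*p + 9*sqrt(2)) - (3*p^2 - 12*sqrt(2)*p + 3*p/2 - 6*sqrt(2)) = -2*p^2 - 9*p/2 + 9*sqrt(2)*p + 15*sqrt(2)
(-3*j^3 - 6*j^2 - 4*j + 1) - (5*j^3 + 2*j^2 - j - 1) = -8*j^3 - 8*j^2 - 3*j + 2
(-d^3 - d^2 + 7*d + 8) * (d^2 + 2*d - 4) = -d^5 - 3*d^4 + 9*d^3 + 26*d^2 - 12*d - 32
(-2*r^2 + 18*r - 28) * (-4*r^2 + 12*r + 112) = 8*r^4 - 96*r^3 + 104*r^2 + 1680*r - 3136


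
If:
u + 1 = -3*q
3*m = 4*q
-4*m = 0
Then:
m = 0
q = 0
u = -1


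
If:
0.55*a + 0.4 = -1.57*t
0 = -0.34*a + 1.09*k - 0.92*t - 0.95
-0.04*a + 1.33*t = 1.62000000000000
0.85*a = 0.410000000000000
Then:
No Solution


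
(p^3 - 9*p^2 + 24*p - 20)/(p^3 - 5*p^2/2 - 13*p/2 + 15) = 2*(p^2 - 7*p + 10)/(2*p^2 - p - 15)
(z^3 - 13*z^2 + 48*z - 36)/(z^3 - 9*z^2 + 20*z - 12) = (z - 6)/(z - 2)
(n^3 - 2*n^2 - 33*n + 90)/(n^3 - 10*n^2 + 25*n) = (n^2 + 3*n - 18)/(n*(n - 5))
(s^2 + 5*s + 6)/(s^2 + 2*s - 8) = (s^2 + 5*s + 6)/(s^2 + 2*s - 8)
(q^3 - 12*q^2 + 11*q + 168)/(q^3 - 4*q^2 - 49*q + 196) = (q^2 - 5*q - 24)/(q^2 + 3*q - 28)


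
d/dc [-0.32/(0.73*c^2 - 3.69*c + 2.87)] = (0.4672*c - 1.1808)/(0.73*c^2 - 3.69*c + 2.87)^2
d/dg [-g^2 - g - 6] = -2*g - 1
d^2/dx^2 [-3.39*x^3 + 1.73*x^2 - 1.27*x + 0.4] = 3.46 - 20.34*x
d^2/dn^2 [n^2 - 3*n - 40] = 2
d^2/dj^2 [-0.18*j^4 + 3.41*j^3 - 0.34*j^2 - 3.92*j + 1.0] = -2.16*j^2 + 20.46*j - 0.68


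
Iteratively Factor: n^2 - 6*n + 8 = (n - 4)*(n - 2)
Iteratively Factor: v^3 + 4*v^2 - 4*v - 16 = (v + 4)*(v^2 - 4) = (v + 2)*(v + 4)*(v - 2)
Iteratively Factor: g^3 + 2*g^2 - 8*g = (g - 2)*(g^2 + 4*g) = g*(g - 2)*(g + 4)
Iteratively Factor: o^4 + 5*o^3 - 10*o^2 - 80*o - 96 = (o + 2)*(o^3 + 3*o^2 - 16*o - 48) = (o + 2)*(o + 4)*(o^2 - o - 12) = (o - 4)*(o + 2)*(o + 4)*(o + 3)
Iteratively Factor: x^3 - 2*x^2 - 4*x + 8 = (x - 2)*(x^2 - 4) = (x - 2)*(x + 2)*(x - 2)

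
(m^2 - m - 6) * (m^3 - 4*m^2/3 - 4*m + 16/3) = m^5 - 7*m^4/3 - 26*m^3/3 + 52*m^2/3 + 56*m/3 - 32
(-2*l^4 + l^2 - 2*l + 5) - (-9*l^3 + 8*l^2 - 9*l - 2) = -2*l^4 + 9*l^3 - 7*l^2 + 7*l + 7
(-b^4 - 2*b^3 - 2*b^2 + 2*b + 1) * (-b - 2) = b^5 + 4*b^4 + 6*b^3 + 2*b^2 - 5*b - 2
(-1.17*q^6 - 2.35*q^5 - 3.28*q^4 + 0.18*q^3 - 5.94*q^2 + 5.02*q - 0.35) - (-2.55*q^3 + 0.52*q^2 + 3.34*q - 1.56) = -1.17*q^6 - 2.35*q^5 - 3.28*q^4 + 2.73*q^3 - 6.46*q^2 + 1.68*q + 1.21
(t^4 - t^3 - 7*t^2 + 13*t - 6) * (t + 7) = t^5 + 6*t^4 - 14*t^3 - 36*t^2 + 85*t - 42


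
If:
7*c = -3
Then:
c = -3/7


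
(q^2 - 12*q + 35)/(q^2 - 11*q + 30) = (q - 7)/(q - 6)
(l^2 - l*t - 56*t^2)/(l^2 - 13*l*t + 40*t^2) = (-l - 7*t)/(-l + 5*t)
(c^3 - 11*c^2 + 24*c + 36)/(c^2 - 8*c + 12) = (c^2 - 5*c - 6)/(c - 2)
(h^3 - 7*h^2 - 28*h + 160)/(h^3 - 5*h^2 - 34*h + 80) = (h - 4)/(h - 2)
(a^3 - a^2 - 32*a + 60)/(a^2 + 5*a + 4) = (a^3 - a^2 - 32*a + 60)/(a^2 + 5*a + 4)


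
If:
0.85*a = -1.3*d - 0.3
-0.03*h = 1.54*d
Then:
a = 0.0297937356760886*h - 0.352941176470588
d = -0.0194805194805195*h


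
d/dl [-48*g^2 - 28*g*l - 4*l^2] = -28*g - 8*l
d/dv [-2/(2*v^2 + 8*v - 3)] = 8*(v + 2)/(2*v^2 + 8*v - 3)^2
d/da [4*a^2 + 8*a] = 8*a + 8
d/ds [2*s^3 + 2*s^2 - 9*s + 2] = 6*s^2 + 4*s - 9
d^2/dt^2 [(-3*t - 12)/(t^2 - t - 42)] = 6*(3*(t + 1)*(-t^2 + t + 42) + (t + 4)*(2*t - 1)^2)/(-t^2 + t + 42)^3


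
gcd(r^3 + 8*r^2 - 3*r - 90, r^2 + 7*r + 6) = r + 6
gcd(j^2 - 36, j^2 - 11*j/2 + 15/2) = 1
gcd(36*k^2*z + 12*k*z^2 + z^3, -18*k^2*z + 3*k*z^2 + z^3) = 6*k*z + z^2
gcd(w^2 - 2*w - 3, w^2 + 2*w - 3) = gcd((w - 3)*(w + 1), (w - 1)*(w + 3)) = 1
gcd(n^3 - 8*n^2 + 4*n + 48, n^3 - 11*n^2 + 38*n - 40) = n - 4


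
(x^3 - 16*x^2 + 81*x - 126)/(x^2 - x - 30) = (x^2 - 10*x + 21)/(x + 5)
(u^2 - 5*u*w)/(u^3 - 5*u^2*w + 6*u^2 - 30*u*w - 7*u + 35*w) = u/(u^2 + 6*u - 7)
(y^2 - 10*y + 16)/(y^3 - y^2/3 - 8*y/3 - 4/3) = 3*(y - 8)/(3*y^2 + 5*y + 2)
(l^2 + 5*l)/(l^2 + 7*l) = (l + 5)/(l + 7)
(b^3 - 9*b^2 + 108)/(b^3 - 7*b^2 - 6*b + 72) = (b - 6)/(b - 4)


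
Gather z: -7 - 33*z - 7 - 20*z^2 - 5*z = -20*z^2 - 38*z - 14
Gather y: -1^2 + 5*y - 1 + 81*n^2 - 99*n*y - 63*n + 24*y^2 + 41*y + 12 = 81*n^2 - 63*n + 24*y^2 + y*(46 - 99*n) + 10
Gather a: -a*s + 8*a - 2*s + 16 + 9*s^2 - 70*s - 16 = a*(8 - s) + 9*s^2 - 72*s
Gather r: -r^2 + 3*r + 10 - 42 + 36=-r^2 + 3*r + 4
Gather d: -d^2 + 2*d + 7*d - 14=-d^2 + 9*d - 14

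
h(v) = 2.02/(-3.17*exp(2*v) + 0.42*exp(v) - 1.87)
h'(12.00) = 0.00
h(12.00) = 0.00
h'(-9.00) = 0.00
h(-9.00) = -1.08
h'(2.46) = 0.01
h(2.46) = -0.00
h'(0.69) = 0.26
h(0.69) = -0.15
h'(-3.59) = -0.00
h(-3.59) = -1.09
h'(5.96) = 0.00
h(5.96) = -0.00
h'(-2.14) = 0.02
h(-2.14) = -1.08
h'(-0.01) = 0.56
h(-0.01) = -0.44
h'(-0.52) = 0.54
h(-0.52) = -0.74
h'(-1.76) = 0.07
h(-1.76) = -1.07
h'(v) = 2.02*(6.34*exp(2*v) - 0.42*exp(v))/(-3.17*exp(2*v) + 0.42*exp(v) - 1.87)^2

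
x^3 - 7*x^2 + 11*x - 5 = (x - 5)*(x - 1)^2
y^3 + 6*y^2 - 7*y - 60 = (y - 3)*(y + 4)*(y + 5)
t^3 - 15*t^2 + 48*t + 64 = (t - 8)^2*(t + 1)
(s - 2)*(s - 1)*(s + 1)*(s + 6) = s^4 + 4*s^3 - 13*s^2 - 4*s + 12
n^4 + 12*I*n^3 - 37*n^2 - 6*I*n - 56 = (n - I)*(n + 2*I)*(n + 4*I)*(n + 7*I)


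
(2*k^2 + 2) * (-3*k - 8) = -6*k^3 - 16*k^2 - 6*k - 16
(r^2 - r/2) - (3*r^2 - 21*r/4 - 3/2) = -2*r^2 + 19*r/4 + 3/2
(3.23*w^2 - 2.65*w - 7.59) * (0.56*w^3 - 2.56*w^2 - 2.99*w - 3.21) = 1.8088*w^5 - 9.7528*w^4 - 7.1241*w^3 + 16.9856*w^2 + 31.2006*w + 24.3639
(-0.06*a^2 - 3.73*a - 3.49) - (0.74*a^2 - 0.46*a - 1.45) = -0.8*a^2 - 3.27*a - 2.04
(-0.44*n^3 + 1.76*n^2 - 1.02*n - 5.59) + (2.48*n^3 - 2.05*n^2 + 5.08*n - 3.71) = 2.04*n^3 - 0.29*n^2 + 4.06*n - 9.3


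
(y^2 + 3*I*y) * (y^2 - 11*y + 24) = y^4 - 11*y^3 + 3*I*y^3 + 24*y^2 - 33*I*y^2 + 72*I*y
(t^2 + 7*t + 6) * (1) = t^2 + 7*t + 6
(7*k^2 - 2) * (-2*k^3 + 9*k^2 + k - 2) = -14*k^5 + 63*k^4 + 11*k^3 - 32*k^2 - 2*k + 4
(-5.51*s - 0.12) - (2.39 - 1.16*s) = -4.35*s - 2.51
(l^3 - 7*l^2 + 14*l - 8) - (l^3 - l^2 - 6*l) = -6*l^2 + 20*l - 8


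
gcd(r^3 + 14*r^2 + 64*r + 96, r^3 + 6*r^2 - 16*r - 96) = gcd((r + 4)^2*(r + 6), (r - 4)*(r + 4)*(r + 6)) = r^2 + 10*r + 24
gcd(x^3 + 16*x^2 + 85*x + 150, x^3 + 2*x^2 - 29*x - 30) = x + 6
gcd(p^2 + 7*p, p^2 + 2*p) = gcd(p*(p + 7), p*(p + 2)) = p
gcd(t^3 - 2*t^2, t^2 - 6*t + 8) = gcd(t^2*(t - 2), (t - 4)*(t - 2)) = t - 2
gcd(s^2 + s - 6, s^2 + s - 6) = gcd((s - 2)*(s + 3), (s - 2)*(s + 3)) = s^2 + s - 6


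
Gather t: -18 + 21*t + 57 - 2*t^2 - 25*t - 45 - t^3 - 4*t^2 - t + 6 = -t^3 - 6*t^2 - 5*t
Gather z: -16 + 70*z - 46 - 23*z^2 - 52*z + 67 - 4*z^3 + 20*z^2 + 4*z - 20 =-4*z^3 - 3*z^2 + 22*z - 15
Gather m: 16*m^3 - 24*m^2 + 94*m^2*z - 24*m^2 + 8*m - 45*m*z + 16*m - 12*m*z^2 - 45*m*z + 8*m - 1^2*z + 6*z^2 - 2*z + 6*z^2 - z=16*m^3 + m^2*(94*z - 48) + m*(-12*z^2 - 90*z + 32) + 12*z^2 - 4*z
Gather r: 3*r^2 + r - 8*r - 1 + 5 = 3*r^2 - 7*r + 4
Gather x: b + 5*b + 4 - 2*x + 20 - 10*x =6*b - 12*x + 24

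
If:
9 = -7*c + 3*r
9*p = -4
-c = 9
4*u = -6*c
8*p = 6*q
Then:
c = -9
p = -4/9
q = -16/27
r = -18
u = 27/2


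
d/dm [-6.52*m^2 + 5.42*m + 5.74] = 5.42 - 13.04*m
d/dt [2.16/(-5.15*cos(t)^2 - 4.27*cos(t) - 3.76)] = -(22.248*cos(t) + 9.2232)*sin(t)/(5.15*cos(t)^2 + 4.27*cos(t) + 3.76)^2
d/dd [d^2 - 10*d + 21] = 2*d - 10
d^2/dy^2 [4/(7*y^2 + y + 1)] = 8*(-49*y^2 - 7*y + (14*y + 1)^2 - 7)/(7*y^2 + y + 1)^3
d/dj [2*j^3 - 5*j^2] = 2*j*(3*j - 5)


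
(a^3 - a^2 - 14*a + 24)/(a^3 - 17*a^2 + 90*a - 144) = (a^2 + 2*a - 8)/(a^2 - 14*a + 48)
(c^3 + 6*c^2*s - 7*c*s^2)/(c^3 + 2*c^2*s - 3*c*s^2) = (c + 7*s)/(c + 3*s)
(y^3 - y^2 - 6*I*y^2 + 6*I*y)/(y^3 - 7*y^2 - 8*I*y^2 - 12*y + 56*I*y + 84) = y*(y - 1)/(y^2 - y*(7 + 2*I) + 14*I)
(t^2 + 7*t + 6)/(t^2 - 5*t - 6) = (t + 6)/(t - 6)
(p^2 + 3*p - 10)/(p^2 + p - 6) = (p + 5)/(p + 3)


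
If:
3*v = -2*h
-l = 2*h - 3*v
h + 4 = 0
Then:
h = -4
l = 16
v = 8/3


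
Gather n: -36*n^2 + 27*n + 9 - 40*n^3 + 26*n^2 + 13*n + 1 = -40*n^3 - 10*n^2 + 40*n + 10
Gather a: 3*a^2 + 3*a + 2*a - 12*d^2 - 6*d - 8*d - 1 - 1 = 3*a^2 + 5*a - 12*d^2 - 14*d - 2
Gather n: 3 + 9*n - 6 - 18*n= -9*n - 3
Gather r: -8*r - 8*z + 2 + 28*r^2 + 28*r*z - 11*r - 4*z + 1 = 28*r^2 + r*(28*z - 19) - 12*z + 3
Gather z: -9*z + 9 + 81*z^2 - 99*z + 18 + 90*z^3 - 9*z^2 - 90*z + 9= 90*z^3 + 72*z^2 - 198*z + 36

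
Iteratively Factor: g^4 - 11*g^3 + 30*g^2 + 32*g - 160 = (g - 5)*(g^3 - 6*g^2 + 32) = (g - 5)*(g + 2)*(g^2 - 8*g + 16) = (g - 5)*(g - 4)*(g + 2)*(g - 4)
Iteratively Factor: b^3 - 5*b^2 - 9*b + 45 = (b + 3)*(b^2 - 8*b + 15) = (b - 5)*(b + 3)*(b - 3)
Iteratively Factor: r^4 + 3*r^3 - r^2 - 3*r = (r - 1)*(r^3 + 4*r^2 + 3*r) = (r - 1)*(r + 1)*(r^2 + 3*r) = r*(r - 1)*(r + 1)*(r + 3)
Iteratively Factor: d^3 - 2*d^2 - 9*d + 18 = (d + 3)*(d^2 - 5*d + 6) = (d - 2)*(d + 3)*(d - 3)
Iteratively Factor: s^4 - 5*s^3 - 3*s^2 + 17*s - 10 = (s - 1)*(s^3 - 4*s^2 - 7*s + 10) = (s - 1)^2*(s^2 - 3*s - 10) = (s - 1)^2*(s + 2)*(s - 5)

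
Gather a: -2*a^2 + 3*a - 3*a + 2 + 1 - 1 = 2 - 2*a^2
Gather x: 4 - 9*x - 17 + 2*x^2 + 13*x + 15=2*x^2 + 4*x + 2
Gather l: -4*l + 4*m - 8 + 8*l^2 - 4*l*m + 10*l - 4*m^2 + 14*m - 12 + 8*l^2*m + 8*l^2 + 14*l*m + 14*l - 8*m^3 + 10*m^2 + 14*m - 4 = l^2*(8*m + 16) + l*(10*m + 20) - 8*m^3 + 6*m^2 + 32*m - 24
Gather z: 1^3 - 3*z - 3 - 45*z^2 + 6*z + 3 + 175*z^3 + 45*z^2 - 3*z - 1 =175*z^3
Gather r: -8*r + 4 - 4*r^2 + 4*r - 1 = -4*r^2 - 4*r + 3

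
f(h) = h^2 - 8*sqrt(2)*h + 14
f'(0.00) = -11.31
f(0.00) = 14.00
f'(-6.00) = -23.31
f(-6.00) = 117.88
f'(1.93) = -7.45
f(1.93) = -4.11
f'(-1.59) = -14.49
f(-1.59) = 34.52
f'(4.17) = -2.97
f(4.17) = -15.79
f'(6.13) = 0.95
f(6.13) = -17.78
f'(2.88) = -5.55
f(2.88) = -10.29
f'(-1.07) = -13.45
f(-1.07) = 27.25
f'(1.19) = -8.93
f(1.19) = 1.95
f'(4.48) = -2.35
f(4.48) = -16.62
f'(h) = 2*h - 8*sqrt(2)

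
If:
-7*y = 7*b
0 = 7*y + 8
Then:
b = 8/7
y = -8/7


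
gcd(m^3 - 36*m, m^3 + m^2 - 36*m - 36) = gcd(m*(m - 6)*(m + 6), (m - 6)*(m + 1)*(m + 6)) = m^2 - 36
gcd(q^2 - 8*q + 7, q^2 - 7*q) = q - 7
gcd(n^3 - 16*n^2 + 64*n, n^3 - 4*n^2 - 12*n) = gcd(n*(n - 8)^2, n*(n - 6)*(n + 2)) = n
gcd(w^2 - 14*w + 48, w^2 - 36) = w - 6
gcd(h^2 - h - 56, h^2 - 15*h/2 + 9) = 1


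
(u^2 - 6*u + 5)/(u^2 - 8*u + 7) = (u - 5)/(u - 7)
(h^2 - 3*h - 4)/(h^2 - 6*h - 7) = (h - 4)/(h - 7)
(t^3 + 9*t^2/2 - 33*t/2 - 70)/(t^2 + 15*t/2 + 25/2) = (2*t^2 - t - 28)/(2*t + 5)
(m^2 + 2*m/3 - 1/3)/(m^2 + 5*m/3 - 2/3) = (m + 1)/(m + 2)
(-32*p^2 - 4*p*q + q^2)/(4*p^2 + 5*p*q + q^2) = (-8*p + q)/(p + q)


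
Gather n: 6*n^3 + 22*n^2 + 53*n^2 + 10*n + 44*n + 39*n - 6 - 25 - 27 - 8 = 6*n^3 + 75*n^2 + 93*n - 66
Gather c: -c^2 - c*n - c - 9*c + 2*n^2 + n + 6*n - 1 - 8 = -c^2 + c*(-n - 10) + 2*n^2 + 7*n - 9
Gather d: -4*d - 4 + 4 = -4*d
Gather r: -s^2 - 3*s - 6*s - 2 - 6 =-s^2 - 9*s - 8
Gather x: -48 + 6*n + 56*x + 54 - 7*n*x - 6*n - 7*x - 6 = x*(49 - 7*n)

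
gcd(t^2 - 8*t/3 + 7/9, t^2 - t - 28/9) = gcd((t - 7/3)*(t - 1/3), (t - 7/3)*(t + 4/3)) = t - 7/3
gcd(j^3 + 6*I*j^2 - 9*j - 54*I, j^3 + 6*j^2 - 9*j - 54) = j^2 - 9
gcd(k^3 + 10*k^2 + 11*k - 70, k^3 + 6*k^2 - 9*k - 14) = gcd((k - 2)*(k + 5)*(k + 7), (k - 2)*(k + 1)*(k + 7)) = k^2 + 5*k - 14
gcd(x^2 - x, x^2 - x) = x^2 - x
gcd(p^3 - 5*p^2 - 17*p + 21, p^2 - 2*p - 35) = p - 7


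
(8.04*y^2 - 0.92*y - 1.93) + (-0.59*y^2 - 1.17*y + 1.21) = 7.45*y^2 - 2.09*y - 0.72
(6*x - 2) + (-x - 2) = 5*x - 4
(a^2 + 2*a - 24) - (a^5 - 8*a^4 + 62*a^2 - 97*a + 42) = -a^5 + 8*a^4 - 61*a^2 + 99*a - 66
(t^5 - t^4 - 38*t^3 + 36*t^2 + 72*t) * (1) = t^5 - t^4 - 38*t^3 + 36*t^2 + 72*t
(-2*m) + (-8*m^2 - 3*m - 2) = -8*m^2 - 5*m - 2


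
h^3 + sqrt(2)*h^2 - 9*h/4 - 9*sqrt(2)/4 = (h - 3/2)*(h + 3/2)*(h + sqrt(2))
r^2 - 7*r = r*(r - 7)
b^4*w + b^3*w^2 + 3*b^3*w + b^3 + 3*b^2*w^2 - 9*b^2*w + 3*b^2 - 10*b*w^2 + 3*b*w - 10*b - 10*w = (b - 2)*(b + 5)*(b + w)*(b*w + 1)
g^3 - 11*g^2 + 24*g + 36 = (g - 6)^2*(g + 1)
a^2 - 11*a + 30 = (a - 6)*(a - 5)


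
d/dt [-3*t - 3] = -3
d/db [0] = 0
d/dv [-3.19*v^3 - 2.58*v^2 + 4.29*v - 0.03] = -9.57*v^2 - 5.16*v + 4.29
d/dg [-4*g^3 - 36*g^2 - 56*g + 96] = -12*g^2 - 72*g - 56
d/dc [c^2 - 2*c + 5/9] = 2*c - 2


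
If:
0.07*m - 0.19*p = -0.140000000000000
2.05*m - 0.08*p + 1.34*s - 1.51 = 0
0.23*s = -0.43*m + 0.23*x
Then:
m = 2.76464756149379*x - 3.23700486284878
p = 1.01855436476087*x - 0.455738633681129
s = 6.05179170010859 - 4.16868891931448*x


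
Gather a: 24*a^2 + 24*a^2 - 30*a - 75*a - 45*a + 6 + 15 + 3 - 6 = 48*a^2 - 150*a + 18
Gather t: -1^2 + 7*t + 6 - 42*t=5 - 35*t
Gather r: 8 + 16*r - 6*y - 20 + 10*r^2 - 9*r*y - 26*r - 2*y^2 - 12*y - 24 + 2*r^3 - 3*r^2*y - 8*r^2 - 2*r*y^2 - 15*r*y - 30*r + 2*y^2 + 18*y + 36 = 2*r^3 + r^2*(2 - 3*y) + r*(-2*y^2 - 24*y - 40)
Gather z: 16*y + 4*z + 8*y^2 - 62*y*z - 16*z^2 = 8*y^2 + 16*y - 16*z^2 + z*(4 - 62*y)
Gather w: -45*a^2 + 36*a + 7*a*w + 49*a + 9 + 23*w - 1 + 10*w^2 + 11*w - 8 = -45*a^2 + 85*a + 10*w^2 + w*(7*a + 34)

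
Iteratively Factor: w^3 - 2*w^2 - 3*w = (w)*(w^2 - 2*w - 3) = w*(w + 1)*(w - 3)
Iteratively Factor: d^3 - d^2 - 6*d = (d)*(d^2 - d - 6) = d*(d + 2)*(d - 3)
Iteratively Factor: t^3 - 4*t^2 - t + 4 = (t - 1)*(t^2 - 3*t - 4) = (t - 1)*(t + 1)*(t - 4)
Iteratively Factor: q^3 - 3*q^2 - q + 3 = (q - 1)*(q^2 - 2*q - 3) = (q - 1)*(q + 1)*(q - 3)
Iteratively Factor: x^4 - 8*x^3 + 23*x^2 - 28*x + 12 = (x - 3)*(x^3 - 5*x^2 + 8*x - 4) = (x - 3)*(x - 1)*(x^2 - 4*x + 4) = (x - 3)*(x - 2)*(x - 1)*(x - 2)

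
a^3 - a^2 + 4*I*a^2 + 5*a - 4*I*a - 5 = (a - 1)*(a - I)*(a + 5*I)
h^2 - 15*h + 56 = (h - 8)*(h - 7)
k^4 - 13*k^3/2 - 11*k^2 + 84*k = k*(k - 6)*(k - 4)*(k + 7/2)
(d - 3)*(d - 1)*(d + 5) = d^3 + d^2 - 17*d + 15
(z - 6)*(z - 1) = z^2 - 7*z + 6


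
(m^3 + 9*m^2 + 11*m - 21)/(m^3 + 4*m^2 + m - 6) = (m + 7)/(m + 2)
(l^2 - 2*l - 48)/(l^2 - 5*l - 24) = (l + 6)/(l + 3)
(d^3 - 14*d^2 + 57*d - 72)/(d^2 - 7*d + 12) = (d^2 - 11*d + 24)/(d - 4)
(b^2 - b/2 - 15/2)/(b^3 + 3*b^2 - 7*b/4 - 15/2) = 2*(b - 3)/(2*b^2 + b - 6)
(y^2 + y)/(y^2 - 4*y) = (y + 1)/(y - 4)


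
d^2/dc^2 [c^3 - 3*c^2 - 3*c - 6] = 6*c - 6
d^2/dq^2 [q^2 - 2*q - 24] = 2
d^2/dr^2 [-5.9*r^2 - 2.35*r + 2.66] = -11.8000000000000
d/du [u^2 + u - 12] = 2*u + 1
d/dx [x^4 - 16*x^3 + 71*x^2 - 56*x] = 4*x^3 - 48*x^2 + 142*x - 56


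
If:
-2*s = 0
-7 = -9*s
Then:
No Solution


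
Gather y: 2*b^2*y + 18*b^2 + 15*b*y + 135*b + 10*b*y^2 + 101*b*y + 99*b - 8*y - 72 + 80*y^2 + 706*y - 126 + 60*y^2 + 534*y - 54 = 18*b^2 + 234*b + y^2*(10*b + 140) + y*(2*b^2 + 116*b + 1232) - 252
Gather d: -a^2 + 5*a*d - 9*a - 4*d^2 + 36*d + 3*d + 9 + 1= -a^2 - 9*a - 4*d^2 + d*(5*a + 39) + 10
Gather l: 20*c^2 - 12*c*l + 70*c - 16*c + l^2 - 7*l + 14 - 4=20*c^2 + 54*c + l^2 + l*(-12*c - 7) + 10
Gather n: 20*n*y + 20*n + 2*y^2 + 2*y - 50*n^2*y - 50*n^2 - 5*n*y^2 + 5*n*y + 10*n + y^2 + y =n^2*(-50*y - 50) + n*(-5*y^2 + 25*y + 30) + 3*y^2 + 3*y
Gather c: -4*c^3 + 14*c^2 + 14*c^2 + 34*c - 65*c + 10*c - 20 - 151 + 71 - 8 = -4*c^3 + 28*c^2 - 21*c - 108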